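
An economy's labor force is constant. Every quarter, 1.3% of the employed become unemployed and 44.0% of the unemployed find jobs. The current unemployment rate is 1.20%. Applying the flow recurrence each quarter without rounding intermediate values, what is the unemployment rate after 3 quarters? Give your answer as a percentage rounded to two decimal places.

With a fixed labor force, u_{t+1} = u_t + s·(1−u_t) − f·u_t = u_t·(1−s−f) + s.
Here 1−s−f = 0.547 and s = 0.013.
u_1 = 0.012000 × 0.547 + 0.013 = 0.019564.
u_2 = 0.019564 × 0.547 + 0.013 = 0.023702.
u_3 = 0.023702 × 0.547 + 0.013 = 0.025965.

Unemployment rate after three quarters ≈ 2.60%.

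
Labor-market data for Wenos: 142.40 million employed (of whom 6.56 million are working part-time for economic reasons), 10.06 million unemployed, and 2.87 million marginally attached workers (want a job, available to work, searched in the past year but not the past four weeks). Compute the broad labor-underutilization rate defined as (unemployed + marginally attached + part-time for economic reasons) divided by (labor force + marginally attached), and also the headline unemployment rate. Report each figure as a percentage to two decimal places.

Broad underutilization rate ≈ 12.55%; headline unemployment rate ≈ 6.60%.

Labor force = 142.40 + 10.06 = 152.46 million.
Numerator = 10.06 + 2.87 + 6.56 = 19.49 million.
Denominator = 152.46 + 2.87 = 155.33 million.
Broad rate = 19.49 / 155.33 = 12.55%.
Headline unemployment rate = 10.06 / 152.46 = 6.60%.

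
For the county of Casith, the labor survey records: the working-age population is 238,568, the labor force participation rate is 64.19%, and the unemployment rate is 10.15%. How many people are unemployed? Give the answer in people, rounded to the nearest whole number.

Labor force = 0.6419 × 238,568 = 153,137.
Unemployed = 0.1015 × 153,137 ≈ 15,543.

About 15,543 are unemployed.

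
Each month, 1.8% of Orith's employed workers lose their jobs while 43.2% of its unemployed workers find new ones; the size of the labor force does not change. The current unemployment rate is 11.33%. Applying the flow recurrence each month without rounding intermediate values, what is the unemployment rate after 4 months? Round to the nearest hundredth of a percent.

Unemployment rate after four months ≈ 4.67%.

With a fixed labor force, u_{t+1} = u_t + s·(1−u_t) − f·u_t = u_t·(1−s−f) + s.
Here 1−s−f = 0.550 and s = 0.018.
u_1 = 0.113300 × 0.550 + 0.018 = 0.080315.
u_2 = 0.080315 × 0.550 + 0.018 = 0.062173.
u_3 = 0.062173 × 0.550 + 0.018 = 0.052195.
u_4 = 0.052195 × 0.550 + 0.018 = 0.046707.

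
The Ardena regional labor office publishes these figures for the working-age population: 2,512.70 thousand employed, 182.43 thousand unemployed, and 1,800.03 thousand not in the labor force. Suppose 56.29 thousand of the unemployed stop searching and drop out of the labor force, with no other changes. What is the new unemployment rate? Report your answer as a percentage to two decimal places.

New unemployment rate ≈ 4.78%.

Initially, labor force = 2,512.70 + 182.43 = 2,695.13 thousand, so u = 182.43/2,695.13 = 6.77%.
After the change, unemployed and labor force both fall by 56.29 → E = 2,512.70, U = 126.14, labor force = 2,638.84 thousand.
New unemployment rate = 126.14 / 2,638.84 = 4.78%.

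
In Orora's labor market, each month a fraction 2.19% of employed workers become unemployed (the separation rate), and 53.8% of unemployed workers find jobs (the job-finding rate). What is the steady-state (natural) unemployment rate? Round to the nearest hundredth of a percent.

At steady state the flows balance: s·E = f·U, so U/(E+U) = s/(s+f).
u* = 2.19 / (2.19 + 53.8) = 2.19 / 55.99 = 3.91%.

Steady-state unemployment rate ≈ 3.91%.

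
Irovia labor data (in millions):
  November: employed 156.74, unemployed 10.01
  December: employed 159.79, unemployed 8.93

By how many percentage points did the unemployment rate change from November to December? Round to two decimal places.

November: labor force = 156.74 + 10.01 = 166.75; u = 10.01/166.75 = 6.00%.
December: labor force = 159.79 + 8.93 = 168.72; u = 8.93/168.72 = 5.29%.
Change = 5.29% − 6.00% = −0.71 pp.

The unemployment rate changed by −0.71 percentage points.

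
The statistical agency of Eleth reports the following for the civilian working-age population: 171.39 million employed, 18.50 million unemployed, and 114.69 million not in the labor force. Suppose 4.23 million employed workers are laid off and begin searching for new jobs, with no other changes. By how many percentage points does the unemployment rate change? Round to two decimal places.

The unemployment rate changes by +2.23 percentage points.

Initially, labor force = 171.39 + 18.50 = 189.89 million, so u = 18.50/189.89 = 9.74%.
After the change, employed falls and unemployed rises by 4.23; labor force unchanged → E = 167.16, U = 22.73, labor force = 189.89 million.
New unemployment rate = 22.73 / 189.89 = 11.97%.
Change = 11.97% − 9.74% = +2.23 percentage points.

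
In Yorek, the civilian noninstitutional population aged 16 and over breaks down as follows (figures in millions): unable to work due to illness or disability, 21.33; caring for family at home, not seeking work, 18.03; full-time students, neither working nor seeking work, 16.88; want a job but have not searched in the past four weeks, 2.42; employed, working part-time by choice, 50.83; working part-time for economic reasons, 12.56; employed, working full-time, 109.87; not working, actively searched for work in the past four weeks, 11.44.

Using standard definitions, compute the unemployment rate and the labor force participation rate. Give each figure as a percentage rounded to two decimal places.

Unemployment rate ≈ 6.19%; labor force participation rate ≈ 75.90%.

Employed = 50.83 + 12.56 + 109.87 = 173.26 million (anyone who worked, including part-time for economic reasons, counts as employed).
Unemployed = 11.44 million.
Labor force = 173.26 + 11.44 = 184.70 million.
Not in labor force = 21.33 + 18.03 + 16.88 + 2.42 = 58.66 million (those not working and not actively searching are outside the labor force — including those who want a job but have given up searching).
Civilian working-age population = 184.70 + 58.66 = 243.36 million.
Unemployment rate = 11.44 / 184.70 = 6.19%.
Labor force participation rate = 184.70 / 243.36 = 75.90%.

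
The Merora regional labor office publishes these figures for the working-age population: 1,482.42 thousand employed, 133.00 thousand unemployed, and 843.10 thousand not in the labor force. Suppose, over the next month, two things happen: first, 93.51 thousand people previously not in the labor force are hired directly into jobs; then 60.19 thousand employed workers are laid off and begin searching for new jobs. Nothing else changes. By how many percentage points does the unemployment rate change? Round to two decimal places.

Initially, labor force = 1,482.42 + 133.00 = 1,615.42 thousand, so u = 133.00/1,615.42 = 8.23%.
After the first change, employed and labor force both rise by 93.51; unemployed unchanged → E = 1,575.93, U = 133.00, labor force = 1,708.93 thousand.
After the second change, employed falls and unemployed rises by 60.19; labor force unchanged → E = 1,515.74, U = 193.19, labor force = 1,708.93 thousand.
New unemployment rate = 193.19 / 1,708.93 = 11.30%.
Change = 11.30% − 8.23% = +3.07 percentage points.

The unemployment rate changes by +3.07 percentage points.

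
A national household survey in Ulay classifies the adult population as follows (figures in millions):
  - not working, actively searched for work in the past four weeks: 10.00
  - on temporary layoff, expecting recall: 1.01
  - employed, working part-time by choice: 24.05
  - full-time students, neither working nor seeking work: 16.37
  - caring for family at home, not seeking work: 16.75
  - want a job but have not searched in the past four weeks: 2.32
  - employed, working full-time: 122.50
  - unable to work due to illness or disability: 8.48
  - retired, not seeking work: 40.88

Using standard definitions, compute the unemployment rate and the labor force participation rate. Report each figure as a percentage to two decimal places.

Employed = 24.05 + 122.50 = 146.55 million.
Unemployed = 10.00 + 1.01 = 11.01 million (jobless and actively searching, or on temporary layoff).
Labor force = 146.55 + 11.01 = 157.56 million.
Not in labor force = 16.37 + 16.75 + 2.32 + 8.48 + 40.88 = 84.80 million (those not working and not actively searching are outside the labor force — including those who want a job but have given up searching).
Civilian working-age population = 157.56 + 84.80 = 242.36 million.
Unemployment rate = 11.01 / 157.56 = 6.99%.
Labor force participation rate = 157.56 / 242.36 = 65.01%.

Unemployment rate ≈ 6.99%; labor force participation rate ≈ 65.01%.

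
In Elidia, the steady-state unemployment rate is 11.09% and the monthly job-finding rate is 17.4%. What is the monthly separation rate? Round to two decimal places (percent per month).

From u* = s/(s+f): s = u·f/(1−u).
s = 0.1109 × 17.4 / (1 − 0.1109) = 1.9297 / 0.8891 ≈ 2.17% per month.

Separation rate ≈ 2.17% per month.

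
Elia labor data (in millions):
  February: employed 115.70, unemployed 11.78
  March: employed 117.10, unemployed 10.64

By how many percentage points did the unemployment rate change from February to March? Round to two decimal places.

February: labor force = 115.70 + 11.78 = 127.48; u = 11.78/127.48 = 9.24%.
March: labor force = 117.10 + 10.64 = 127.74; u = 10.64/127.74 = 8.33%.
Change = 8.33% − 9.24% = −0.91 pp.

The unemployment rate changed by −0.91 percentage points.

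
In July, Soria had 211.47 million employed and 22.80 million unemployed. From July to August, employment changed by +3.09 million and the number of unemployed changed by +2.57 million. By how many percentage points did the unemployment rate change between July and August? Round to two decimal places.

July: labor force = 211.47 + 22.80 = 234.27; u = 22.80/234.27 = 9.73%.
August: labor force = 214.56 + 25.37 = 239.93; u = 25.37/239.93 = 10.57%.
Change = 10.57% − 9.73% = +0.84 pp.

The unemployment rate changed by +0.84 percentage points.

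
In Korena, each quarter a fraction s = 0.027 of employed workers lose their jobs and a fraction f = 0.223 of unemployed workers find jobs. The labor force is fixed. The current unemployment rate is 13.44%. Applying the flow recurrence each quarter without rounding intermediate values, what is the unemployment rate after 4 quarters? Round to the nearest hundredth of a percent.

With a fixed labor force, u_{t+1} = u_t + s·(1−u_t) − f·u_t = u_t·(1−s−f) + s.
Here 1−s−f = 0.750 and s = 0.027.
u_1 = 0.134400 × 0.750 + 0.027 = 0.127800.
u_2 = 0.127800 × 0.750 + 0.027 = 0.122850.
u_3 = 0.122850 × 0.750 + 0.027 = 0.119137.
u_4 = 0.119137 × 0.750 + 0.027 = 0.116353.

Unemployment rate after four quarters ≈ 11.64%.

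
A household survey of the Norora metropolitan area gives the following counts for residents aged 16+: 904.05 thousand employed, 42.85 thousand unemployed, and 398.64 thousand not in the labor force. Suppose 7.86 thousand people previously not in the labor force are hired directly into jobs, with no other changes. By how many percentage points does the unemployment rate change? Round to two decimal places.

Initially, labor force = 904.05 + 42.85 = 946.90 thousand, so u = 42.85/946.90 = 4.53%.
After the change, employed and labor force both rise by 7.86; unemployed unchanged → E = 911.91, U = 42.85, labor force = 954.76 thousand.
New unemployment rate = 42.85 / 954.76 = 4.49%.
Change = 4.49% − 4.53% = −0.04 percentage points.

The unemployment rate changes by −0.04 percentage points.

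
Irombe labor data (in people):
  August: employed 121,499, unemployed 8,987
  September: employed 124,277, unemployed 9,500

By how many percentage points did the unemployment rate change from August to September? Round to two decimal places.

The unemployment rate changed by +0.21 percentage points.

August: labor force = 121,499 + 8,987 = 130,486; u = 8,987/130,486 = 6.89%.
September: labor force = 124,277 + 9,500 = 133,777; u = 9,500/133,777 = 7.10%.
Change = 7.10% − 6.89% = +0.21 pp.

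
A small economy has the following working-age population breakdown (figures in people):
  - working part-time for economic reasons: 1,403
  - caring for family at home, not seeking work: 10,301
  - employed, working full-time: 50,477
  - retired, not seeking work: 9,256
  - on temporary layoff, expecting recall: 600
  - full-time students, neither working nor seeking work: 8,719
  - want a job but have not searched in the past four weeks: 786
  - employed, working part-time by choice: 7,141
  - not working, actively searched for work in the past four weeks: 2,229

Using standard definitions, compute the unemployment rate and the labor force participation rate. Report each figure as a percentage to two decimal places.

Unemployment rate ≈ 4.57%; labor force participation rate ≈ 68.03%.

Employed = 1,403 + 50,477 + 7,141 = 59,021 (anyone who worked, including part-time for economic reasons, counts as employed).
Unemployed = 600 + 2,229 = 2,829 (jobless and actively searching, or on temporary layoff).
Labor force = 59,021 + 2,829 = 61,850.
Not in labor force = 10,301 + 9,256 + 8,719 + 786 = 29,062 (those not working and not actively searching are outside the labor force — including those who want a job but have given up searching).
Civilian working-age population = 61,850 + 29,062 = 90,912.
Unemployment rate = 2,829 / 61,850 = 4.57%.
Labor force participation rate = 61,850 / 90,912 = 68.03%.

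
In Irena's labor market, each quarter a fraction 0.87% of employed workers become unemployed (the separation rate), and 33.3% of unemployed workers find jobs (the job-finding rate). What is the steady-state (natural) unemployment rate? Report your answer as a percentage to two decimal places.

At steady state the flows balance: s·E = f·U, so U/(E+U) = s/(s+f).
u* = 0.87 / (0.87 + 33.3) = 0.87 / 34.17 = 2.55%.

Steady-state unemployment rate ≈ 2.55%.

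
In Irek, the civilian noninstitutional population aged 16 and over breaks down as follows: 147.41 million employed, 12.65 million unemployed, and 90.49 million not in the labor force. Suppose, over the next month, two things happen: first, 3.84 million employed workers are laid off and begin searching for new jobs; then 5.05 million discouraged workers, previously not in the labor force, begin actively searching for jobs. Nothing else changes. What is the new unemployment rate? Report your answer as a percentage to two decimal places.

New unemployment rate ≈ 13.05%.

Initially, labor force = 147.41 + 12.65 = 160.06 million, so u = 12.65/160.06 = 7.90%.
After the first change, employed falls and unemployed rises by 3.84; labor force unchanged → E = 143.57, U = 16.49, labor force = 160.06 million.
After the second change, unemployed and labor force both rise by 5.05 → E = 143.57, U = 21.54, labor force = 165.11 million.
New unemployment rate = 21.54 / 165.11 = 13.05%.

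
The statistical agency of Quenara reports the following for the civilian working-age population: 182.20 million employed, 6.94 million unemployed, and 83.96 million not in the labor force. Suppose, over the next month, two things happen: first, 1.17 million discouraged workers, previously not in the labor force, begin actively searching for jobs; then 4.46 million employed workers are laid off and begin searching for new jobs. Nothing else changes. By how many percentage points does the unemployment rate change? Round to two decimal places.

The unemployment rate changes by +2.94 percentage points.

Initially, labor force = 182.20 + 6.94 = 189.14 million, so u = 6.94/189.14 = 3.67%.
After the first change, unemployed and labor force both rise by 1.17 → E = 182.20, U = 8.11, labor force = 190.31 million.
After the second change, employed falls and unemployed rises by 4.46; labor force unchanged → E = 177.74, U = 12.57, labor force = 190.31 million.
New unemployment rate = 12.57 / 190.31 = 6.61%.
Change = 6.61% − 3.67% = +2.94 percentage points.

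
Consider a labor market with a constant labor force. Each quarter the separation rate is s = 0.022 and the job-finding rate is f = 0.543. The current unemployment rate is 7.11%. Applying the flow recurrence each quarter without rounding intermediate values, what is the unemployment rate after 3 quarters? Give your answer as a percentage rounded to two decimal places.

With a fixed labor force, u_{t+1} = u_t + s·(1−u_t) − f·u_t = u_t·(1−s−f) + s.
Here 1−s−f = 0.435 and s = 0.022.
u_1 = 0.071100 × 0.435 + 0.022 = 0.052928.
u_2 = 0.052928 × 0.435 + 0.022 = 0.045024.
u_3 = 0.045024 × 0.435 + 0.022 = 0.041585.

Unemployment rate after three quarters ≈ 4.16%.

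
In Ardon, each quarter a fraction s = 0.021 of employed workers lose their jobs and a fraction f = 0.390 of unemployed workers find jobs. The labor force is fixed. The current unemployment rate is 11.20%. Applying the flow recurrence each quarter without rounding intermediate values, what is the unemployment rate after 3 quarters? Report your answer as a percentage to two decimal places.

Unemployment rate after three quarters ≈ 6.35%.

With a fixed labor force, u_{t+1} = u_t + s·(1−u_t) − f·u_t = u_t·(1−s−f) + s.
Here 1−s−f = 0.589 and s = 0.021.
u_1 = 0.112000 × 0.589 + 0.021 = 0.086968.
u_2 = 0.086968 × 0.589 + 0.021 = 0.072224.
u_3 = 0.072224 × 0.589 + 0.021 = 0.063540.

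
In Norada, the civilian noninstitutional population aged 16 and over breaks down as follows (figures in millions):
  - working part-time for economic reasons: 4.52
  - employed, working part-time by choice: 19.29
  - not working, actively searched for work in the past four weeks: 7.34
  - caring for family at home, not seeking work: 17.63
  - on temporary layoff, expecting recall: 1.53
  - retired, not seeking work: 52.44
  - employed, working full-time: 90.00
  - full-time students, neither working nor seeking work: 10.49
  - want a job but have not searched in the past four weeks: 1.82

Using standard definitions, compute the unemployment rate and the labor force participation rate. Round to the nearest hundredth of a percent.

Unemployment rate ≈ 7.23%; labor force participation rate ≈ 59.83%.

Employed = 4.52 + 19.29 + 90.00 = 113.81 million (anyone who worked, including part-time for economic reasons, counts as employed).
Unemployed = 7.34 + 1.53 = 8.87 million (jobless and actively searching, or on temporary layoff).
Labor force = 113.81 + 8.87 = 122.68 million.
Not in labor force = 17.63 + 52.44 + 10.49 + 1.82 = 82.38 million (those not working and not actively searching are outside the labor force — including those who want a job but have given up searching).
Civilian working-age population = 122.68 + 82.38 = 205.06 million.
Unemployment rate = 8.87 / 122.68 = 7.23%.
Labor force participation rate = 122.68 / 205.06 = 59.83%.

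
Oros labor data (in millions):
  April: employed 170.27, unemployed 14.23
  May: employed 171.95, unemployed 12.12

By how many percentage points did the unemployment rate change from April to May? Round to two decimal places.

April: labor force = 170.27 + 14.23 = 184.50; u = 14.23/184.50 = 7.71%.
May: labor force = 171.95 + 12.12 = 184.07; u = 12.12/184.07 = 6.58%.
Change = 6.58% − 7.71% = −1.13 pp.

The unemployment rate changed by −1.13 percentage points.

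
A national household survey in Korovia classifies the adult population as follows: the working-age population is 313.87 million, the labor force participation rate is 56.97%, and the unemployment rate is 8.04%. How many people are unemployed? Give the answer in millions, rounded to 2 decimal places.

About 14.38 million are unemployed.

Labor force = 0.5697 × 313.87 = 178.81 million.
Unemployed = 0.0804 × 178.81 ≈ 14.38 million.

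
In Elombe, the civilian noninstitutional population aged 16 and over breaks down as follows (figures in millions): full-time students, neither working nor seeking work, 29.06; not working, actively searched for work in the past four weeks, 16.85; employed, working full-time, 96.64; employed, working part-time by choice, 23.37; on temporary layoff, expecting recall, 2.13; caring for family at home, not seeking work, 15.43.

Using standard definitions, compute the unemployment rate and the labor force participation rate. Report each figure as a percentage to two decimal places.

Unemployment rate ≈ 13.66%; labor force participation rate ≈ 75.75%.

Employed = 96.64 + 23.37 = 120.01 million.
Unemployed = 16.85 + 2.13 = 18.98 million (jobless and actively searching, or on temporary layoff).
Labor force = 120.01 + 18.98 = 138.99 million.
Not in labor force = 29.06 + 15.43 = 44.49 million (those not working and not actively searching are outside the labor force).
Civilian working-age population = 138.99 + 44.49 = 183.48 million.
Unemployment rate = 18.98 / 138.99 = 13.66%.
Labor force participation rate = 138.99 / 183.48 = 75.75%.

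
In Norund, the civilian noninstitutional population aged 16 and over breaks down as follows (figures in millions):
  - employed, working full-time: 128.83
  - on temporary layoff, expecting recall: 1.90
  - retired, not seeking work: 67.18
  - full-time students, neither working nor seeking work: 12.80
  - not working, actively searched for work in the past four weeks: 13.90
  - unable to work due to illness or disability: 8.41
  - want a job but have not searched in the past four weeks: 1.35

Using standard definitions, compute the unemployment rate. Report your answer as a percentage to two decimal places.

Unemployment rate ≈ 10.92%.

Employed = 128.83 million.
Unemployed = 1.90 + 13.90 = 15.80 million (jobless and actively searching, or on temporary layoff).
Labor force = 128.83 + 15.80 = 144.63 million.
Unemployment rate = 15.80 / 144.63 = 10.92%.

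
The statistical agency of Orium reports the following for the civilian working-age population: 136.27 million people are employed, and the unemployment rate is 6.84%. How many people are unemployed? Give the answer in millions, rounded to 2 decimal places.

Let U be the number unemployed. The labor force is E + U, and U/(E+U) = 0.0684.
So U = 0.0684 × 136.27 / (1 − 0.0684) = 9.3209 / 0.9316 ≈ 10.01 million.

About 10.01 million are unemployed.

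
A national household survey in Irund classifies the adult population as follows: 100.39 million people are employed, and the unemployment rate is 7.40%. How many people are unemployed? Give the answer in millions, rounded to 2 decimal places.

Let U be the number unemployed. The labor force is E + U, and U/(E+U) = 0.0740.
So U = 0.0740 × 100.39 / (1 − 0.0740) = 7.4289 / 0.9260 ≈ 8.02 million.

About 8.02 million are unemployed.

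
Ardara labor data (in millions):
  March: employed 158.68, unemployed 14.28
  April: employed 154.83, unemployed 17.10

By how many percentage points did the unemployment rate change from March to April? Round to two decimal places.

The unemployment rate changed by +1.69 percentage points.

March: labor force = 158.68 + 14.28 = 172.96; u = 14.28/172.96 = 8.26%.
April: labor force = 154.83 + 17.10 = 171.93; u = 17.10/171.93 = 9.95%.
Change = 9.95% − 8.26% = +1.69 pp.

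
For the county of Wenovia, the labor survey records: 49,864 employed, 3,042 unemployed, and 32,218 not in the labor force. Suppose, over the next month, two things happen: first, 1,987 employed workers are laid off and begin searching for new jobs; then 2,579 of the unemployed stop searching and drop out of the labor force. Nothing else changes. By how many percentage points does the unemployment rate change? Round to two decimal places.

Initially, labor force = 49,864 + 3,042 = 52,906, so u = 3,042/52,906 = 5.75%.
After the first change, employed falls and unemployed rises by 1,987; labor force unchanged → E = 47,877, U = 5,029, labor force = 52,906.
After the second change, unemployed and labor force both fall by 2,579 → E = 47,877, U = 2,450, labor force = 50,327.
New unemployment rate = 2,450 / 50,327 = 4.87%.
Change = 4.87% − 5.75% = −0.88 percentage points.

The unemployment rate changes by −0.88 percentage points.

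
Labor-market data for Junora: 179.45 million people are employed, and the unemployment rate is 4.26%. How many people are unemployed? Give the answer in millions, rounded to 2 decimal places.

Let U be the number unemployed. The labor force is E + U, and U/(E+U) = 0.0426.
So U = 0.0426 × 179.45 / (1 − 0.0426) = 7.6446 / 0.9574 ≈ 7.98 million.

About 7.98 million are unemployed.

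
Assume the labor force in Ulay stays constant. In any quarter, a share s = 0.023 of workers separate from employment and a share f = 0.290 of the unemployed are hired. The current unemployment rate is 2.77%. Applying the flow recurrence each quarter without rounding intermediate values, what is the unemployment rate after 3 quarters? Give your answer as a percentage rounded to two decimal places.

Unemployment rate after three quarters ≈ 5.86%.

With a fixed labor force, u_{t+1} = u_t + s·(1−u_t) − f·u_t = u_t·(1−s−f) + s.
Here 1−s−f = 0.687 and s = 0.023.
u_1 = 0.027700 × 0.687 + 0.023 = 0.042030.
u_2 = 0.042030 × 0.687 + 0.023 = 0.051875.
u_3 = 0.051875 × 0.687 + 0.023 = 0.058638.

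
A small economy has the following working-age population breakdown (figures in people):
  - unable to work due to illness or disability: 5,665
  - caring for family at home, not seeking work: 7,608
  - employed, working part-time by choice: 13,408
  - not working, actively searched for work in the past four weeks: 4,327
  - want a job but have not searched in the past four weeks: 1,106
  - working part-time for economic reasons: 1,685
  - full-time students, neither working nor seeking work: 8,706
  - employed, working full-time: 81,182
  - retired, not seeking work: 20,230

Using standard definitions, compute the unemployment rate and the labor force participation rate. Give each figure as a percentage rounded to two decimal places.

Employed = 13,408 + 1,685 + 81,182 = 96,275 (anyone who worked, including part-time for economic reasons, counts as employed).
Unemployed = 4,327.
Labor force = 96,275 + 4,327 = 100,602.
Not in labor force = 5,665 + 7,608 + 1,106 + 8,706 + 20,230 = 43,315 (those not working and not actively searching are outside the labor force — including those who want a job but have given up searching).
Civilian working-age population = 100,602 + 43,315 = 143,917.
Unemployment rate = 4,327 / 100,602 = 4.30%.
Labor force participation rate = 100,602 / 143,917 = 69.90%.

Unemployment rate ≈ 4.30%; labor force participation rate ≈ 69.90%.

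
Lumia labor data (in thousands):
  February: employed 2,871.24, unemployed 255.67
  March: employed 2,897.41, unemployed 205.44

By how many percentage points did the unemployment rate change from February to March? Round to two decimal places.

February: labor force = 2,871.24 + 255.67 = 3,126.91; u = 255.67/3,126.91 = 8.18%.
March: labor force = 2,897.41 + 205.44 = 3,102.85; u = 205.44/3,102.85 = 6.62%.
Change = 6.62% − 8.18% = −1.56 pp.

The unemployment rate changed by −1.56 percentage points.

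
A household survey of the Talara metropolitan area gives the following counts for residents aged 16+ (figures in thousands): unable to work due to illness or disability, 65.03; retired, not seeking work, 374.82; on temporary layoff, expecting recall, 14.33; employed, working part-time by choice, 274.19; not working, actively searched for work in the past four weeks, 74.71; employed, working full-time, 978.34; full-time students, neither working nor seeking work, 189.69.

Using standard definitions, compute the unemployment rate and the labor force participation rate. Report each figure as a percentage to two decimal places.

Unemployment rate ≈ 6.64%; labor force participation rate ≈ 68.06%.

Employed = 274.19 + 978.34 = 1,252.53 thousand.
Unemployed = 14.33 + 74.71 = 89.04 thousand (jobless and actively searching, or on temporary layoff).
Labor force = 1,252.53 + 89.04 = 1,341.57 thousand.
Not in labor force = 65.03 + 374.82 + 189.69 = 629.54 thousand (those not working and not actively searching are outside the labor force).
Civilian working-age population = 1,341.57 + 629.54 = 1,971.11 thousand.
Unemployment rate = 89.04 / 1,341.57 = 6.64%.
Labor force participation rate = 1,341.57 / 1,971.11 = 68.06%.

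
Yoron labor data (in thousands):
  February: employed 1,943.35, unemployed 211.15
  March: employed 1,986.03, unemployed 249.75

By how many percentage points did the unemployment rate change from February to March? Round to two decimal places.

February: labor force = 1,943.35 + 211.15 = 2,154.50; u = 211.15/2,154.50 = 9.80%.
March: labor force = 1,986.03 + 249.75 = 2,235.78; u = 249.75/2,235.78 = 11.17%.
Change = 11.17% − 9.80% = +1.37 pp.

The unemployment rate changed by +1.37 percentage points.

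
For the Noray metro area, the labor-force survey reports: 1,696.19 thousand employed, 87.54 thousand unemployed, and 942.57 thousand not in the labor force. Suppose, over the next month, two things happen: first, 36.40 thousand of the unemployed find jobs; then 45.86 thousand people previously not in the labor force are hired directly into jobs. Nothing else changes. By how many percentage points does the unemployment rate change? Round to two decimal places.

Initially, labor force = 1,696.19 + 87.54 = 1,783.73 thousand, so u = 87.54/1,783.73 = 4.91%.
After the first change, unemployed falls and employed rises by 36.40; labor force unchanged → E = 1,732.59, U = 51.14, labor force = 1,783.73 thousand.
After the second change, employed and labor force both rise by 45.86; unemployed unchanged → E = 1,778.45, U = 51.14, labor force = 1,829.59 thousand.
New unemployment rate = 51.14 / 1,829.59 = 2.80%.
Change = 2.80% − 4.91% = −2.11 percentage points.

The unemployment rate changes by −2.11 percentage points.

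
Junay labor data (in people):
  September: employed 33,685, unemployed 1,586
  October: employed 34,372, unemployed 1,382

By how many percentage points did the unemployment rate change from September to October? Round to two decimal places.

The unemployment rate changed by −0.63 percentage points.

September: labor force = 33,685 + 1,586 = 35,271; u = 1,586/35,271 = 4.50%.
October: labor force = 34,372 + 1,382 = 35,754; u = 1,382/35,754 = 3.87%.
Change = 3.87% − 4.50% = −0.63 pp.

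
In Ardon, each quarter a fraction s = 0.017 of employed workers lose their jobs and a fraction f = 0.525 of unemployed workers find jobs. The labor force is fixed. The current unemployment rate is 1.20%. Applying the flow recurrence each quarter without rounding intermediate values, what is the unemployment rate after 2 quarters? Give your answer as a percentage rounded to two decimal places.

Unemployment rate after two quarters ≈ 2.73%.

With a fixed labor force, u_{t+1} = u_t + s·(1−u_t) − f·u_t = u_t·(1−s−f) + s.
Here 1−s−f = 0.458 and s = 0.017.
u_1 = 0.012000 × 0.458 + 0.017 = 0.022496.
u_2 = 0.022496 × 0.458 + 0.017 = 0.027303.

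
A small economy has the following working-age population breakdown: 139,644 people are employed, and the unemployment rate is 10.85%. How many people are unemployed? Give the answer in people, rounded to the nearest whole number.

About 16,995 are unemployed.

Let U be the number unemployed. The labor force is E + U, and U/(E+U) = 0.1085.
So U = 0.1085 × 139,644 / (1 − 0.1085) = 15151.37 / 0.8915 ≈ 16,995.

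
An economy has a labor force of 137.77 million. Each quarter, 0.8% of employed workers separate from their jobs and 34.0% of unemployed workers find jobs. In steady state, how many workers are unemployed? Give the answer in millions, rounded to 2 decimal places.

Steady-state unemployment rate u* = s/(s+f) = 0.8/(0.8+34.0) = 0.022989.
Unemployed = u* × labor force = 0.022989 × 137.77 ≈ 3.17 million.

About 3.17 million are unemployed in steady state.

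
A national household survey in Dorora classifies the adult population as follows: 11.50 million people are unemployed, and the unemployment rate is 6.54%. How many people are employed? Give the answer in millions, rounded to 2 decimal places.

About 164.34 million are employed.

Labor force = U / u = 11.50 / 0.0654 ≈ 175.84 million.
Employed = labor force − unemployed = 175.84 − 11.50 = 164.34 million.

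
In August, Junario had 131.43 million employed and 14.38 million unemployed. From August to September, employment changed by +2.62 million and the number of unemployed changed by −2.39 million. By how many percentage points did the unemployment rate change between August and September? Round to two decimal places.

August: labor force = 131.43 + 14.38 = 145.81; u = 14.38/145.81 = 9.86%.
September: labor force = 134.05 + 11.99 = 146.04; u = 11.99/146.04 = 8.21%.
Change = 8.21% − 9.86% = −1.65 pp.

The unemployment rate changed by −1.65 percentage points.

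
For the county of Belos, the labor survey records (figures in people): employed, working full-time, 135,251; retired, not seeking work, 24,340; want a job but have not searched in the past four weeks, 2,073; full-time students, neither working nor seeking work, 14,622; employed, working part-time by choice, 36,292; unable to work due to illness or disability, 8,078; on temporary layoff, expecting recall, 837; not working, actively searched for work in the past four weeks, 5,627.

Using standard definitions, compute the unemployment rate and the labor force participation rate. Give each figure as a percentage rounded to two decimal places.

Unemployment rate ≈ 3.63%; labor force participation rate ≈ 78.38%.

Employed = 135,251 + 36,292 = 171,543.
Unemployed = 837 + 5,627 = 6,464 (jobless and actively searching, or on temporary layoff).
Labor force = 171,543 + 6,464 = 178,007.
Not in labor force = 24,340 + 2,073 + 14,622 + 8,078 = 49,113 (those not working and not actively searching are outside the labor force — including those who want a job but have given up searching).
Civilian working-age population = 178,007 + 49,113 = 227,120.
Unemployment rate = 6,464 / 178,007 = 3.63%.
Labor force participation rate = 178,007 / 227,120 = 78.38%.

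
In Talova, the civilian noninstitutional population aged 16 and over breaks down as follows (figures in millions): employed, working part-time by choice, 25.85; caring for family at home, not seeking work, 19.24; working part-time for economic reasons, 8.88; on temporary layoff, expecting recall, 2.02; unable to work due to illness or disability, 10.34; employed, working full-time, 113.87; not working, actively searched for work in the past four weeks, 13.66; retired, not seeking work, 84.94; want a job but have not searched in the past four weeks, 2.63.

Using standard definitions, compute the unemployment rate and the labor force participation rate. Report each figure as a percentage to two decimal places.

Unemployment rate ≈ 9.54%; labor force participation rate ≈ 58.37%.

Employed = 25.85 + 8.88 + 113.87 = 148.60 million (anyone who worked, including part-time for economic reasons, counts as employed).
Unemployed = 2.02 + 13.66 = 15.68 million (jobless and actively searching, or on temporary layoff).
Labor force = 148.60 + 15.68 = 164.28 million.
Not in labor force = 19.24 + 10.34 + 84.94 + 2.63 = 117.15 million (those not working and not actively searching are outside the labor force — including those who want a job but have given up searching).
Civilian working-age population = 164.28 + 117.15 = 281.43 million.
Unemployment rate = 15.68 / 164.28 = 9.54%.
Labor force participation rate = 164.28 / 281.43 = 58.37%.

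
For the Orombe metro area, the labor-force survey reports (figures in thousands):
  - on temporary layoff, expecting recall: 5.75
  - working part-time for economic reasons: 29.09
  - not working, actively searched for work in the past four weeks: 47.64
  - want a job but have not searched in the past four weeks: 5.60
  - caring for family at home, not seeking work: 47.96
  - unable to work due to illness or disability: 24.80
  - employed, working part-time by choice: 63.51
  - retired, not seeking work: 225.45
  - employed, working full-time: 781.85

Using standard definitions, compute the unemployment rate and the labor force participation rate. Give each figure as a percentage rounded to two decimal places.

Employed = 29.09 + 63.51 + 781.85 = 874.45 thousand (anyone who worked, including part-time for economic reasons, counts as employed).
Unemployed = 5.75 + 47.64 = 53.39 thousand (jobless and actively searching, or on temporary layoff).
Labor force = 874.45 + 53.39 = 927.84 thousand.
Not in labor force = 5.60 + 47.96 + 24.80 + 225.45 = 303.81 thousand (those not working and not actively searching are outside the labor force — including those who want a job but have given up searching).
Civilian working-age population = 927.84 + 303.81 = 1,231.65 thousand.
Unemployment rate = 53.39 / 927.84 = 5.75%.
Labor force participation rate = 927.84 / 1,231.65 = 75.33%.

Unemployment rate ≈ 5.75%; labor force participation rate ≈ 75.33%.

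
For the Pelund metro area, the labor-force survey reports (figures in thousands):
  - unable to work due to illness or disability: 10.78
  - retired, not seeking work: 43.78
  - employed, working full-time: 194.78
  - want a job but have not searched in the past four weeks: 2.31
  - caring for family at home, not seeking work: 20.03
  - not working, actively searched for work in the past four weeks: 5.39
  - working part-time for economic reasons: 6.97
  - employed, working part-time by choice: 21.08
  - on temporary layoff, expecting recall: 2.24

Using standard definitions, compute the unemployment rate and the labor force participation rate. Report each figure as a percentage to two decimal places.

Unemployment rate ≈ 3.31%; labor force participation rate ≈ 74.98%.

Employed = 194.78 + 6.97 + 21.08 = 222.83 thousand (anyone who worked, including part-time for economic reasons, counts as employed).
Unemployed = 5.39 + 2.24 = 7.63 thousand (jobless and actively searching, or on temporary layoff).
Labor force = 222.83 + 7.63 = 230.46 thousand.
Not in labor force = 10.78 + 43.78 + 2.31 + 20.03 = 76.90 thousand (those not working and not actively searching are outside the labor force — including those who want a job but have given up searching).
Civilian working-age population = 230.46 + 76.90 = 307.36 thousand.
Unemployment rate = 7.63 / 230.46 = 3.31%.
Labor force participation rate = 230.46 / 307.36 = 74.98%.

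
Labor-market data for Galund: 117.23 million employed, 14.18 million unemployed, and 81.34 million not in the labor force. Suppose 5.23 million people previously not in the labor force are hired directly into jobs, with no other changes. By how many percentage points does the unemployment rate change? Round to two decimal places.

Initially, labor force = 117.23 + 14.18 = 131.41 million, so u = 14.18/131.41 = 10.79%.
After the change, employed and labor force both rise by 5.23; unemployed unchanged → E = 122.46, U = 14.18, labor force = 136.64 million.
New unemployment rate = 14.18 / 136.64 = 10.38%.
Change = 10.38% − 10.79% = −0.41 percentage points.

The unemployment rate changes by −0.41 percentage points.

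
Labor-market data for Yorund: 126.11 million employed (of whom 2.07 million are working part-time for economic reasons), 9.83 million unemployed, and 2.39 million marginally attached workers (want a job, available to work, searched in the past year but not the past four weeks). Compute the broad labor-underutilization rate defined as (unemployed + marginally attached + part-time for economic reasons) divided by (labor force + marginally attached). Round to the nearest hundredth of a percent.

Labor force = 126.11 + 9.83 = 135.94 million.
Numerator = 9.83 + 2.39 + 2.07 = 14.29 million.
Denominator = 135.94 + 2.39 = 138.33 million.
Broad rate = 14.29 / 138.33 = 10.33%.

Broad underutilization rate ≈ 10.33%.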